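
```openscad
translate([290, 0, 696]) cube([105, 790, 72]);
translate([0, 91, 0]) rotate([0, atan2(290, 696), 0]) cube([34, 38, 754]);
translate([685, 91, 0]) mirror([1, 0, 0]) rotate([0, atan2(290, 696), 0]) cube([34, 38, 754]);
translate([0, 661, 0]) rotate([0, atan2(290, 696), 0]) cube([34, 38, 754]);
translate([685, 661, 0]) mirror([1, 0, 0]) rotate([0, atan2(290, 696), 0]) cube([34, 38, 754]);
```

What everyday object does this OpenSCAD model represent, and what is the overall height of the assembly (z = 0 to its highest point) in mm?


A sawhorse. The overall height is 768 mm.

A beam across two mirrored pairs of raked legs — a sawhorse. The beam's underside is at z = 696 (matching the legs' vertical rise in atan2(290, 696)) and the beam is 72 mm tall, so its top is at 696 + 72 = 768 mm. The raked legs top out at the beam's underside, so that is the highest point.


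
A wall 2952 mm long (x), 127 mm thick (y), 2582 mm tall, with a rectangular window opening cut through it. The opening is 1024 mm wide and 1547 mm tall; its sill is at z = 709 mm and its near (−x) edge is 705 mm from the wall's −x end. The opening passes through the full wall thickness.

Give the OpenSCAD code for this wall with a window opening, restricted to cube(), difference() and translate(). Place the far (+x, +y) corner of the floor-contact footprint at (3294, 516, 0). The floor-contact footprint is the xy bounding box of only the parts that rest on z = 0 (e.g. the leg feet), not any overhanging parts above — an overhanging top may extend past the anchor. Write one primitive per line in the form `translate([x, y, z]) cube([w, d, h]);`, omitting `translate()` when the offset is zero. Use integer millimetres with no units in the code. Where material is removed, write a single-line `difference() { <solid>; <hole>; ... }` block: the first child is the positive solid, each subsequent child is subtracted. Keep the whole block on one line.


difference() { translate([342, 389, 0]) cube([2952, 127, 2582]); translate([1047, 389, 709]) cube([1024, 127, 1547]); }


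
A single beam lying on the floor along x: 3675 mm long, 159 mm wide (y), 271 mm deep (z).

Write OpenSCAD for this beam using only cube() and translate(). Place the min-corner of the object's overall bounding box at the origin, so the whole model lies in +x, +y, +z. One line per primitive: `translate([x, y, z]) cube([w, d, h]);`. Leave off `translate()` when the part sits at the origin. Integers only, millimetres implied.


cube([3675, 159, 271]);


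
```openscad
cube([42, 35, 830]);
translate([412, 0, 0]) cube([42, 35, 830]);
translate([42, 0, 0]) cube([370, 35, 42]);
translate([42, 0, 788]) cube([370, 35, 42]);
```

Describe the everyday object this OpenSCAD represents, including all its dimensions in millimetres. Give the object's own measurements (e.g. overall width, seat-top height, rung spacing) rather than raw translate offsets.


A rectangular picture frame lying in the x–z plane (depth along y). The opening is 370 mm wide (x) by 746 mm tall (z), surrounded by a border 42 mm wide on all four sides. The frame is 35 mm deep and is made of two full-height vertical stiles with two horizontal rails fitted between them.


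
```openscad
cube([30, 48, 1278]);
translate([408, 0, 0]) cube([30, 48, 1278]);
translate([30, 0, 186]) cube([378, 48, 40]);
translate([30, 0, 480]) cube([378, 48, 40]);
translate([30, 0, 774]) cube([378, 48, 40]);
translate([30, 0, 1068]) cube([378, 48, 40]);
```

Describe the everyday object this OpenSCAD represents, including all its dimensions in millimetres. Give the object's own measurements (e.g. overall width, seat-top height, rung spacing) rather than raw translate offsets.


A straight ladder. Two 30×48 mm vertical rails, 1278 mm tall, stand 438 mm apart (outside-to-outside) with their front faces coplanar on the −y side. 4 rungs, each 48 mm deep and 40 mm tall, span between the inner faces of the rails, front faces flush with the rails. The lowest rung's underside is at z = 186 mm and rungs are spaced 294 mm apart (underside to underside).


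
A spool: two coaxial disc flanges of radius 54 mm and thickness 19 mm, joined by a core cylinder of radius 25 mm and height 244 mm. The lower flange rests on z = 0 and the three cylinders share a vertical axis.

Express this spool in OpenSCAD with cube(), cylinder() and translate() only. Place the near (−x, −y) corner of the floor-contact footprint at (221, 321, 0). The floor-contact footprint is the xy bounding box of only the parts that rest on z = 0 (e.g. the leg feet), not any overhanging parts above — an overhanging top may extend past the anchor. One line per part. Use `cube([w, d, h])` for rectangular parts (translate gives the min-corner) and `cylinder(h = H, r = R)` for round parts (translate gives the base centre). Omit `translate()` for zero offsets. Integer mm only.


translate([275, 375, 0]) cylinder(h = 19, r = 54);
translate([275, 375, 19]) cylinder(h = 244, r = 25);
translate([275, 375, 263]) cylinder(h = 19, r = 54);


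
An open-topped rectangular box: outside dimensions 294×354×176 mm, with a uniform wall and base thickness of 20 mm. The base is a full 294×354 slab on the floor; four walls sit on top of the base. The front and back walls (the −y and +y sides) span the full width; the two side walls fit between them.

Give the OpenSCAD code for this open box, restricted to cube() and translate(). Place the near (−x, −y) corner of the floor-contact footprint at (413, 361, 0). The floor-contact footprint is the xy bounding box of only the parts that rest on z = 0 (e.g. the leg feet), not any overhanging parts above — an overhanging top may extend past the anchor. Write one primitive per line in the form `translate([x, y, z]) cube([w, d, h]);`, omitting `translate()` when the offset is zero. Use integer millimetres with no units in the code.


translate([413, 361, 0]) cube([294, 354, 20]);
translate([413, 361, 20]) cube([294, 20, 156]);
translate([413, 695, 20]) cube([294, 20, 156]);
translate([413, 381, 20]) cube([20, 314, 156]);
translate([687, 381, 20]) cube([20, 314, 156]);


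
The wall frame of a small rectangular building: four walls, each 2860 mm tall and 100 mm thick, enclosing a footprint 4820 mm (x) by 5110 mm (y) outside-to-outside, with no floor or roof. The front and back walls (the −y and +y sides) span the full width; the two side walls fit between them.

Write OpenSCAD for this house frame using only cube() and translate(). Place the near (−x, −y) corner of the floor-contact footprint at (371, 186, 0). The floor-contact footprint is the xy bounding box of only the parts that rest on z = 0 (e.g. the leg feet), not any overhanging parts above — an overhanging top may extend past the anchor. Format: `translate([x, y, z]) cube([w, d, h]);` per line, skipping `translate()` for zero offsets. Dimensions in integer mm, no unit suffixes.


translate([371, 186, 0]) cube([4820, 100, 2860]);
translate([371, 5196, 0]) cube([4820, 100, 2860]);
translate([371, 286, 0]) cube([100, 4910, 2860]);
translate([5091, 286, 0]) cube([100, 4910, 2860]);


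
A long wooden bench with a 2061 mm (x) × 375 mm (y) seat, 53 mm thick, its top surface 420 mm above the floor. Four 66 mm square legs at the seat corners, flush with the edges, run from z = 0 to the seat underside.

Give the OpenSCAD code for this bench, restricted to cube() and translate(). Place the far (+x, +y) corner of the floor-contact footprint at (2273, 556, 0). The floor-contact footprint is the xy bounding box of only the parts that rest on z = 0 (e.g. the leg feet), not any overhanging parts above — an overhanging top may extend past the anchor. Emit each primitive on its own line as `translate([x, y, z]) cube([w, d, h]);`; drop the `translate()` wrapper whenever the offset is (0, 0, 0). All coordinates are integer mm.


translate([212, 181, 367]) cube([2061, 375, 53]);
translate([212, 181, 0]) cube([66, 66, 367]);
translate([212, 490, 0]) cube([66, 66, 367]);
translate([2207, 181, 0]) cube([66, 66, 367]);
translate([2207, 490, 0]) cube([66, 66, 367]);


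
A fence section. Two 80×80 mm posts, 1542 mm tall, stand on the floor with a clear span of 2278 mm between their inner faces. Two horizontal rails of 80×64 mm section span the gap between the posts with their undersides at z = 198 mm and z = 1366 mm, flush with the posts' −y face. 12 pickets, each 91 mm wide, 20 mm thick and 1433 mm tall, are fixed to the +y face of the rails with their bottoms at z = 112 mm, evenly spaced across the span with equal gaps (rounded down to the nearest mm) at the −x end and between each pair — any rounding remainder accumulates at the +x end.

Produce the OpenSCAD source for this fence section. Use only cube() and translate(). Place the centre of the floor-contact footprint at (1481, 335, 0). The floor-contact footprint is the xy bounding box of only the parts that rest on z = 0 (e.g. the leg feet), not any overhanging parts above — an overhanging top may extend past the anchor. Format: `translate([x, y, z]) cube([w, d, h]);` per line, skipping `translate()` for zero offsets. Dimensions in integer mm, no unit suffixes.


translate([262, 295, 0]) cube([80, 80, 1542]);
translate([2620, 295, 0]) cube([80, 80, 1542]);
translate([342, 295, 198]) cube([2278, 80, 64]);
translate([342, 295, 1366]) cube([2278, 80, 64]);
translate([433, 375, 112]) cube([91, 20, 1433]);
translate([615, 375, 112]) cube([91, 20, 1433]);
translate([797, 375, 112]) cube([91, 20, 1433]);
translate([979, 375, 112]) cube([91, 20, 1433]);
translate([1161, 375, 112]) cube([91, 20, 1433]);
translate([1343, 375, 112]) cube([91, 20, 1433]);
translate([1525, 375, 112]) cube([91, 20, 1433]);
translate([1707, 375, 112]) cube([91, 20, 1433]);
translate([1889, 375, 112]) cube([91, 20, 1433]);
translate([2071, 375, 112]) cube([91, 20, 1433]);
translate([2253, 375, 112]) cube([91, 20, 1433]);
translate([2435, 375, 112]) cube([91, 20, 1433]);


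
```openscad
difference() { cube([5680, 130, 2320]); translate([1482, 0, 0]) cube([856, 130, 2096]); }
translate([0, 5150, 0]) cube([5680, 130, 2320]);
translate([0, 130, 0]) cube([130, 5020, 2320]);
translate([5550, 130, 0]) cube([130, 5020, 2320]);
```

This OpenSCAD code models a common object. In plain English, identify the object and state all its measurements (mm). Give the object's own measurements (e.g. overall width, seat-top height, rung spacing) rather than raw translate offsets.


A single room: four walls, each 2320 mm tall and 130 mm thick, enclosing an outside footprint 5680×5280 mm (x × y), no floor or roof. The front and back walls (−y and +y sides) run the full x-width; the side walls fit between their inner faces. A door opening 856 mm wide and 2096 mm tall is cut through the front wall from the floor up, its −x edge 1482 mm from the wall's −x end.


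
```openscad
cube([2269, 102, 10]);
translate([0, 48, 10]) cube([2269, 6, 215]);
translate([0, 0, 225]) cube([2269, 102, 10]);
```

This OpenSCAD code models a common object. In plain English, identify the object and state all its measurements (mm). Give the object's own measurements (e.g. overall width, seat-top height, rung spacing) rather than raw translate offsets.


An I-beam lying along x, 2269 mm long. Overall section height 235 mm. Two flanges 102 mm wide (y) and 10 mm thick, one on the floor and one at the top; a web 6 mm thick runs between them, centred on the flange width.


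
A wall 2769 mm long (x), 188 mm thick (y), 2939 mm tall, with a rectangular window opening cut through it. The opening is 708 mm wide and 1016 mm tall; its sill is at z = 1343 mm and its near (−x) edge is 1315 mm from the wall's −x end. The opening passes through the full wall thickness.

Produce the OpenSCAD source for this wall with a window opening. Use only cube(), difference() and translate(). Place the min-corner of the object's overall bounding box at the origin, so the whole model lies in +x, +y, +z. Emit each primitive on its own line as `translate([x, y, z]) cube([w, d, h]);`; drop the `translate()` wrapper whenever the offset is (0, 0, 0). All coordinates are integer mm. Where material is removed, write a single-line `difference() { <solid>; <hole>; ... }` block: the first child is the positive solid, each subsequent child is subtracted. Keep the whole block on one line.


difference() { cube([2769, 188, 2939]); translate([1315, 0, 1343]) cube([708, 188, 1016]); }


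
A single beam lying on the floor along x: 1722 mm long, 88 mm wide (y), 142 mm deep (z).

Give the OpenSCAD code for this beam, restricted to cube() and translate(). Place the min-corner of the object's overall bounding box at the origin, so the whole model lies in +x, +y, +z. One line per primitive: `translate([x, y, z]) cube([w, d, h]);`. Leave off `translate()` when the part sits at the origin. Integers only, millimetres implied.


cube([1722, 88, 142]);


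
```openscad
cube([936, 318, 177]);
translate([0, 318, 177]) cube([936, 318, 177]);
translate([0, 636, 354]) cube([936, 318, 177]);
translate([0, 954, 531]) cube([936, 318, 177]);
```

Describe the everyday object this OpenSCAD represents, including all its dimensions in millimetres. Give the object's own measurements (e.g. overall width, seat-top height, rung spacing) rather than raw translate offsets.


A straight staircase of 4 solid steps. Each step is 936 mm wide (x), 318 mm deep (y, the going) and 177 mm tall (the rise). The first step rests on the floor; each subsequent step sits one going further in +y and one rise higher in +z, directly behind and above the previous step with no overlap.


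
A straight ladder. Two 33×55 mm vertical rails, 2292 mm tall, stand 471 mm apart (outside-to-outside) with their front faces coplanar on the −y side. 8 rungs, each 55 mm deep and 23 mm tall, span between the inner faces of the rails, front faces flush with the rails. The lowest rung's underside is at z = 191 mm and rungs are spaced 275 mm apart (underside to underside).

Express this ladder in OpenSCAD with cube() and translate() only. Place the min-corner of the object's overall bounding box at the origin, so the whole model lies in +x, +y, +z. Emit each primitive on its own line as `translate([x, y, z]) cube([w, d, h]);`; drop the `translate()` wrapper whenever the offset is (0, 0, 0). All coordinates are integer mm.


cube([33, 55, 2292]);
translate([438, 0, 0]) cube([33, 55, 2292]);
translate([33, 0, 191]) cube([405, 55, 23]);
translate([33, 0, 466]) cube([405, 55, 23]);
translate([33, 0, 741]) cube([405, 55, 23]);
translate([33, 0, 1016]) cube([405, 55, 23]);
translate([33, 0, 1291]) cube([405, 55, 23]);
translate([33, 0, 1566]) cube([405, 55, 23]);
translate([33, 0, 1841]) cube([405, 55, 23]);
translate([33, 0, 2116]) cube([405, 55, 23]);


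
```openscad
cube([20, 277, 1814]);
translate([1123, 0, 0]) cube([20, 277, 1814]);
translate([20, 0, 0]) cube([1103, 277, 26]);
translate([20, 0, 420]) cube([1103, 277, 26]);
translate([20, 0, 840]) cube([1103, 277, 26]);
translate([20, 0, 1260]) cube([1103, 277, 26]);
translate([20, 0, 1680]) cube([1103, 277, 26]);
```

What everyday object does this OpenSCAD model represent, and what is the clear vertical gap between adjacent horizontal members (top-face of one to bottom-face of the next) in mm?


A bookshelf. The clear shelf gap is 394 mm.

Two tall side panels with 5 horizontal boards between them — a bookshelf. The first two shelf undersides are at z = 0 and z = 420; with shelf thickness 26, the clear gap is 420 − 0 − 26 = 394 mm.


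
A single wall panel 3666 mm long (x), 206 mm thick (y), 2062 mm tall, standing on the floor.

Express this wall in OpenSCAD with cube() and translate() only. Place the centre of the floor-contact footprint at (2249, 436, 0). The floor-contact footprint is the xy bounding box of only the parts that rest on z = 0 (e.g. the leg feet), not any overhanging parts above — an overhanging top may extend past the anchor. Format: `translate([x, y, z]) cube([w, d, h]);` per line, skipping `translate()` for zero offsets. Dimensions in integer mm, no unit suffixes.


translate([416, 333, 0]) cube([3666, 206, 2062]);


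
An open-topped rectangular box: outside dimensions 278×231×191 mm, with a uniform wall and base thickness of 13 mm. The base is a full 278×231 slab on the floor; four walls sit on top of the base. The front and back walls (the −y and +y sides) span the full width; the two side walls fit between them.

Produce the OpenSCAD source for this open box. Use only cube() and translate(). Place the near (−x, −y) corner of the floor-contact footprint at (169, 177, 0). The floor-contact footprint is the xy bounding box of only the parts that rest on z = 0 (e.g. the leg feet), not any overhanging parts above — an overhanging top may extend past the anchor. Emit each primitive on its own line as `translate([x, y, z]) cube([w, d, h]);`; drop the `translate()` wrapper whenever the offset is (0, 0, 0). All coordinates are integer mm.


translate([169, 177, 0]) cube([278, 231, 13]);
translate([169, 177, 13]) cube([278, 13, 178]);
translate([169, 395, 13]) cube([278, 13, 178]);
translate([169, 190, 13]) cube([13, 205, 178]);
translate([434, 190, 13]) cube([13, 205, 178]);


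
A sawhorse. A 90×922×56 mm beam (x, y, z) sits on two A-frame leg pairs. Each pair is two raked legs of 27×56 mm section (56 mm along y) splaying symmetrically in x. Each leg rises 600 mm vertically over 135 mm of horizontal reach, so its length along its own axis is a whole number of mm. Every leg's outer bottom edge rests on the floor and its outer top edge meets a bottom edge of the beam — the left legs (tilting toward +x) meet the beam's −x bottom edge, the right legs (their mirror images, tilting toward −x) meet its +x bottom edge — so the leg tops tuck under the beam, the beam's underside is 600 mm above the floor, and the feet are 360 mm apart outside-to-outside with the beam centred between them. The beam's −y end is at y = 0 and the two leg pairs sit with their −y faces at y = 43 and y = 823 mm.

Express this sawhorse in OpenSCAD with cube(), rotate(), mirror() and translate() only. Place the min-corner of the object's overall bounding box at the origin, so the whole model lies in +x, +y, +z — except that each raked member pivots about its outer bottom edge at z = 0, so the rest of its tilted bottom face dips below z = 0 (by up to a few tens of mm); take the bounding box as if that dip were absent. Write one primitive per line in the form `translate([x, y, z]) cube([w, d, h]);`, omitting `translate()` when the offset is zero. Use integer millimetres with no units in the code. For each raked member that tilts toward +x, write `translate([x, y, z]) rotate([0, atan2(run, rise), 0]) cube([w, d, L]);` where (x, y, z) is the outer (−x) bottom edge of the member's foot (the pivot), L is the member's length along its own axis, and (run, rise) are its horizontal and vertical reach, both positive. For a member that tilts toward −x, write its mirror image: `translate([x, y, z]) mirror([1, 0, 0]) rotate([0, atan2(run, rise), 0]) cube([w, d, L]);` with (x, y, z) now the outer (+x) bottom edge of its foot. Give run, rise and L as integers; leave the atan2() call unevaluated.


translate([135, 0, 600]) cube([90, 922, 56]);
translate([0, 43, 0]) rotate([0, atan2(135, 600), 0]) cube([27, 56, 615]);
translate([360, 43, 0]) mirror([1, 0, 0]) rotate([0, atan2(135, 600), 0]) cube([27, 56, 615]);
translate([0, 823, 0]) rotate([0, atan2(135, 600), 0]) cube([27, 56, 615]);
translate([360, 823, 0]) mirror([1, 0, 0]) rotate([0, atan2(135, 600), 0]) cube([27, 56, 615]);


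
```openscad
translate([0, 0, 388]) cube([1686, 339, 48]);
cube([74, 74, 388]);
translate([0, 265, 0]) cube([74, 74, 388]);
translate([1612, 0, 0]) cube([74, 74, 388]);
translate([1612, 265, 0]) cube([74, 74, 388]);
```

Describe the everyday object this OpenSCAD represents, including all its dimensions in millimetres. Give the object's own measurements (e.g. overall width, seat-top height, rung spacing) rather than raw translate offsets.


A bench: a 1686×339 mm seat slab, 48 mm thick, top at z = 436 mm, on four 74×74 mm square legs flush with the seat corners and standing on z = 0.


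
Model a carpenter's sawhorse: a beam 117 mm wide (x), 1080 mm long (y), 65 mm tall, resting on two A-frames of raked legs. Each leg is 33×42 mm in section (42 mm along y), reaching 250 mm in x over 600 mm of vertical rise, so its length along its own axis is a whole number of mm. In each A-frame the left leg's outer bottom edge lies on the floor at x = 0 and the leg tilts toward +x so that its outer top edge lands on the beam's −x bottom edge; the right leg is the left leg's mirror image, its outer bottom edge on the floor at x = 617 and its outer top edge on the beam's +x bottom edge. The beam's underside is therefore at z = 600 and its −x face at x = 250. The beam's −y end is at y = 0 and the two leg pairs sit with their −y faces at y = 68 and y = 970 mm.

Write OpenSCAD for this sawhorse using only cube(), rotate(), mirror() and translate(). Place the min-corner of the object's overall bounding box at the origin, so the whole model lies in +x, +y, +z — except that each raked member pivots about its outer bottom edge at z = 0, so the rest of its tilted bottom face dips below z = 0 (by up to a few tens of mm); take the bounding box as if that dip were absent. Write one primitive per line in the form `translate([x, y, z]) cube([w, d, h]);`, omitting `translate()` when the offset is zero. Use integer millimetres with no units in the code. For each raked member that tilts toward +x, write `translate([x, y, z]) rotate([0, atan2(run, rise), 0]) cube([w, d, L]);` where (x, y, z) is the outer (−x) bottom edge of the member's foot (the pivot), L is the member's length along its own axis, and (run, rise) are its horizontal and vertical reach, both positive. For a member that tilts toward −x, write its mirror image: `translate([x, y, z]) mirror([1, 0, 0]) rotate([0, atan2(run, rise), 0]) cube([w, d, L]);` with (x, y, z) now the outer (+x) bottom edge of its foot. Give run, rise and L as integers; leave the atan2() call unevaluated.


translate([250, 0, 600]) cube([117, 1080, 65]);
translate([0, 68, 0]) rotate([0, atan2(250, 600), 0]) cube([33, 42, 650]);
translate([617, 68, 0]) mirror([1, 0, 0]) rotate([0, atan2(250, 600), 0]) cube([33, 42, 650]);
translate([0, 970, 0]) rotate([0, atan2(250, 600), 0]) cube([33, 42, 650]);
translate([617, 970, 0]) mirror([1, 0, 0]) rotate([0, atan2(250, 600), 0]) cube([33, 42, 650]);


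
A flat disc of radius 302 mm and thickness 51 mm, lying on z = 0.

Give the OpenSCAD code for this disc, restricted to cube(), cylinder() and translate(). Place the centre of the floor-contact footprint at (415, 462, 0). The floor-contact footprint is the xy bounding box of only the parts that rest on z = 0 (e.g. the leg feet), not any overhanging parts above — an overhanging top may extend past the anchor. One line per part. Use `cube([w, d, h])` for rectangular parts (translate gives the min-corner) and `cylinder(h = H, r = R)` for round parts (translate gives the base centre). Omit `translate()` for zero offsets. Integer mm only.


translate([415, 462, 0]) cylinder(h = 51, r = 302);


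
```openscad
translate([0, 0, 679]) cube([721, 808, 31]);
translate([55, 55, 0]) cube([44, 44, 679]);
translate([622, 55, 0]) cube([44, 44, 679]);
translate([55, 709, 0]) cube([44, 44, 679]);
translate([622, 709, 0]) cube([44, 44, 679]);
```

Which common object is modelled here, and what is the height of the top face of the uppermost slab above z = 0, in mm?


A table. The table height is 710 mm.

A 721×808×31 slab sits at z = 679 on four 44 mm square posts — a table. The top surface is at 679 + 31 = 710 mm.


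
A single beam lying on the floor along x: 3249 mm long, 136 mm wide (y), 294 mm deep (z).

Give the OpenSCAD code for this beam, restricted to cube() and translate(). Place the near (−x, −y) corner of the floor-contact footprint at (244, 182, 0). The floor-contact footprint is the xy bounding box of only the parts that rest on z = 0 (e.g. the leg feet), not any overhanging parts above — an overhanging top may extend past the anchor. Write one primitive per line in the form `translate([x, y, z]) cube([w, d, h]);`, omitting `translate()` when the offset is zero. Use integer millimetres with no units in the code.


translate([244, 182, 0]) cube([3249, 136, 294]);


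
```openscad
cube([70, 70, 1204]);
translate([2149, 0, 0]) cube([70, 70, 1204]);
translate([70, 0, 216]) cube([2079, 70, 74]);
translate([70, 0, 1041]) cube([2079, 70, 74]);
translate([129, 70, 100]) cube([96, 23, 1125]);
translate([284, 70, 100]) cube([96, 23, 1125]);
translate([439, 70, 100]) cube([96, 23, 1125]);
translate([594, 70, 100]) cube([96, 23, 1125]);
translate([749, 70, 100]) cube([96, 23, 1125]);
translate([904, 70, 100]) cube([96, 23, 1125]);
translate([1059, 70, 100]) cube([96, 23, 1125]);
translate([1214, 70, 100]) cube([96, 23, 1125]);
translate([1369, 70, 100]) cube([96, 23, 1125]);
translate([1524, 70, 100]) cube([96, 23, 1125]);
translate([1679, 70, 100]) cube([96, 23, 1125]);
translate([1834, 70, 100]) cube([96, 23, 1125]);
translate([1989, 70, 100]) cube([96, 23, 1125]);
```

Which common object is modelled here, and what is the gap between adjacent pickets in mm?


A fence section. The picket gap is 59 mm.

Two posts, two rails, 13 pickets — a fence section. Span 2079 mm holds 13 pickets of 96 mm with 14 equal gaps: ⌊(2079 − 13·96) / 14⌋ = 59 mm.


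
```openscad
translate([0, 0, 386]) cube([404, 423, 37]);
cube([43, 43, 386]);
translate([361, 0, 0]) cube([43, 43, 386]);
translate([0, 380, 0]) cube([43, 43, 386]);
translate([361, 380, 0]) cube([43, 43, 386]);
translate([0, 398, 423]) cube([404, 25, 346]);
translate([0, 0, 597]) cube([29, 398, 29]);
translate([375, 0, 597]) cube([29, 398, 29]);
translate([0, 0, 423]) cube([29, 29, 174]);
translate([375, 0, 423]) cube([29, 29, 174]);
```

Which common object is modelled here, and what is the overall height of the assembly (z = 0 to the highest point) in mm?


A chair. The overall height is 769 mm.

A slab on four corner posts with a tall panel at the back — a chair. The seat slab sits at z = 386 with thickness 37, and the 346 mm backrest starts at the seat top, so the overall height is 386 + 37 + 346 = 769 mm.


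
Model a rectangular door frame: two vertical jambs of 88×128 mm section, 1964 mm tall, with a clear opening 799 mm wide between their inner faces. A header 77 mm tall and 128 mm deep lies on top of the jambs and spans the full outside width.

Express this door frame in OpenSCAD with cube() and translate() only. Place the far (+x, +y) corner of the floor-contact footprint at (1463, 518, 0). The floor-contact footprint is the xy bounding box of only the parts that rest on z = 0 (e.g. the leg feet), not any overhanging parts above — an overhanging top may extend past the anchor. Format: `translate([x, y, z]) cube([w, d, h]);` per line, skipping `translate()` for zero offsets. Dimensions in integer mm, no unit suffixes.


translate([488, 390, 0]) cube([88, 128, 1964]);
translate([1375, 390, 0]) cube([88, 128, 1964]);
translate([488, 390, 1964]) cube([975, 128, 77]);


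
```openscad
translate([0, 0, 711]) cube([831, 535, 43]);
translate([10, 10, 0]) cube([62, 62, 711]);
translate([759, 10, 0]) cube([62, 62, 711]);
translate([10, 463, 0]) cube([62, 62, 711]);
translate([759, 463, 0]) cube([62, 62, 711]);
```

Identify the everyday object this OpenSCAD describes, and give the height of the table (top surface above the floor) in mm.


A table. The table height is 754 mm.

A 831×535×43 slab sits at z = 711 on four 62 mm square posts — a table. The top surface is at 711 + 43 = 754 mm.


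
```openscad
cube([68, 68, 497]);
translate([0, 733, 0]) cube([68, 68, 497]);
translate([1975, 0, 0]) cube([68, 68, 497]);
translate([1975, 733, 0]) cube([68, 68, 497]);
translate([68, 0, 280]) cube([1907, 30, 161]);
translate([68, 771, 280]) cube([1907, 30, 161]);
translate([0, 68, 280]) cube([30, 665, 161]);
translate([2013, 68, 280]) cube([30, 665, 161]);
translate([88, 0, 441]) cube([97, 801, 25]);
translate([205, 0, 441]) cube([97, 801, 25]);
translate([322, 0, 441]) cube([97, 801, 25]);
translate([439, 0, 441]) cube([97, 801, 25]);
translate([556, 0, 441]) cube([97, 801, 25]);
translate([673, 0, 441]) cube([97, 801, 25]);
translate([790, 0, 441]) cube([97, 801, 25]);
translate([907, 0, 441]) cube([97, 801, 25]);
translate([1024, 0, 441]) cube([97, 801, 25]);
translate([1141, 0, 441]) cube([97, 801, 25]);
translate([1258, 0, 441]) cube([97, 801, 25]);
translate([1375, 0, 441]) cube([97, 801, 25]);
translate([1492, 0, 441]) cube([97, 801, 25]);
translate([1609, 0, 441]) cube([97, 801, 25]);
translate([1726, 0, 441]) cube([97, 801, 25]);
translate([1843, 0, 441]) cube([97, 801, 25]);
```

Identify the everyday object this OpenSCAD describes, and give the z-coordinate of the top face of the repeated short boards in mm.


A bed frame. The slat-top height is 466 mm.

Four posts, four rails, and a row of slats — a bed frame. Slats sit on the rails at z = 280 + 161 = 441; with slat thickness 25, the top is 466 mm.


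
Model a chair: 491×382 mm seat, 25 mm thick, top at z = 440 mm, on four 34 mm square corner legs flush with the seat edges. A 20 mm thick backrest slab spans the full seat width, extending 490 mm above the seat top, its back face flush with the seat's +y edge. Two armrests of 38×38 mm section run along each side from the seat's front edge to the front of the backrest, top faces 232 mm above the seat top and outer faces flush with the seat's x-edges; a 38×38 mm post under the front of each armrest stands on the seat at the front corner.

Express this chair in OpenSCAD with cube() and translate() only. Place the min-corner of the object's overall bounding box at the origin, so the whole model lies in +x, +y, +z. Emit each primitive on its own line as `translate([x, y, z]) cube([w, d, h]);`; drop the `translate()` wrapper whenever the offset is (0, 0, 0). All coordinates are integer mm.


translate([0, 0, 415]) cube([491, 382, 25]);
cube([34, 34, 415]);
translate([457, 0, 0]) cube([34, 34, 415]);
translate([0, 348, 0]) cube([34, 34, 415]);
translate([457, 348, 0]) cube([34, 34, 415]);
translate([0, 362, 440]) cube([491, 20, 490]);
translate([0, 0, 634]) cube([38, 362, 38]);
translate([453, 0, 634]) cube([38, 362, 38]);
translate([0, 0, 440]) cube([38, 38, 194]);
translate([453, 0, 440]) cube([38, 38, 194]);


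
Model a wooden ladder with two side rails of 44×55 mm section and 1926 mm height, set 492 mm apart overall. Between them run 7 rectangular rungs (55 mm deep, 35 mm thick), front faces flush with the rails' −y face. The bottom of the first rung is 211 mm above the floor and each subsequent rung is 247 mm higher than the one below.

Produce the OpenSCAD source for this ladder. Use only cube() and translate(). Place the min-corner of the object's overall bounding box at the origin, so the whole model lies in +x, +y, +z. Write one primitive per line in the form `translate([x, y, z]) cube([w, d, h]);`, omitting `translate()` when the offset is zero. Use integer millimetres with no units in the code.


// rung span = 492 - 2*44 = 404
// rung[k] z = 211 + k*247
cube([44, 55, 1926]);
translate([448, 0, 0]) cube([44, 55, 1926]);
translate([44, 0, 211]) cube([404, 55, 35]);
translate([44, 0, 458]) cube([404, 55, 35]);
translate([44, 0, 705]) cube([404, 55, 35]);
translate([44, 0, 952]) cube([404, 55, 35]);
translate([44, 0, 1199]) cube([404, 55, 35]);
translate([44, 0, 1446]) cube([404, 55, 35]);
translate([44, 0, 1693]) cube([404, 55, 35]);


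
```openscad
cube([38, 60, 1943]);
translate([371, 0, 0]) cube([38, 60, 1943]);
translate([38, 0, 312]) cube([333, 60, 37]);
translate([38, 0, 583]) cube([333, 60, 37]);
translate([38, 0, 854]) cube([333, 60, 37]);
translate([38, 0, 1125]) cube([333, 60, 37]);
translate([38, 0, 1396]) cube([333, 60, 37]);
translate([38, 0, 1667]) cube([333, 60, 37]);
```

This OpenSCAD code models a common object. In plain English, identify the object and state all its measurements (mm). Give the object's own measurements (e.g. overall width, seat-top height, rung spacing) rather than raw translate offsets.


A straight ladder. Two 38×60 mm vertical rails, 1943 mm tall, stand 409 mm apart (outside-to-outside) with their front faces coplanar on the −y side. 6 rungs, each 60 mm deep and 37 mm tall, span between the inner faces of the rails, front faces flush with the rails. The lowest rung's underside is at z = 312 mm and rungs are spaced 271 mm apart (underside to underside).


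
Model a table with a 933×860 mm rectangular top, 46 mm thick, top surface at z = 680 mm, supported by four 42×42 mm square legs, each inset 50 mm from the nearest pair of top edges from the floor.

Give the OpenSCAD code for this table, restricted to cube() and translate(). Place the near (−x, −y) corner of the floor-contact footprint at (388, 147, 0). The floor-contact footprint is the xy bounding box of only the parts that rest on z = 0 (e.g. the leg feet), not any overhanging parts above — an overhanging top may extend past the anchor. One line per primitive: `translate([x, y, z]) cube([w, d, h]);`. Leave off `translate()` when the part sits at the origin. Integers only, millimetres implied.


translate([338, 97, 634]) cube([933, 860, 46]);
translate([388, 147, 0]) cube([42, 42, 634]);
translate([1179, 147, 0]) cube([42, 42, 634]);
translate([388, 865, 0]) cube([42, 42, 634]);
translate([1179, 865, 0]) cube([42, 42, 634]);


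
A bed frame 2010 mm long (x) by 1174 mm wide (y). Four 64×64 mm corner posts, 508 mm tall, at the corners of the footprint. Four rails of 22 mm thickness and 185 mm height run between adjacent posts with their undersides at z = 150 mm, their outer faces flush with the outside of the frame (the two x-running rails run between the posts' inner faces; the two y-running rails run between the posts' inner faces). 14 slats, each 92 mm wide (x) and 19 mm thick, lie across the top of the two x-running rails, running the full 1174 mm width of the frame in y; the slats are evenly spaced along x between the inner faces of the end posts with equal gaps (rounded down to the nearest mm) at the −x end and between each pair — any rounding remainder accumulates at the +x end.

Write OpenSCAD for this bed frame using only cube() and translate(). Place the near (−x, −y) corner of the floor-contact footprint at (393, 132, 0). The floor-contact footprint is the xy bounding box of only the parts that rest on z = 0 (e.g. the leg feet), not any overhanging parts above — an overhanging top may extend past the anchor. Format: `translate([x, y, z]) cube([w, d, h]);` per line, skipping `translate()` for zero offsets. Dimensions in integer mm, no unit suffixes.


translate([393, 132, 0]) cube([64, 64, 508]);
translate([393, 1242, 0]) cube([64, 64, 508]);
translate([2339, 132, 0]) cube([64, 64, 508]);
translate([2339, 1242, 0]) cube([64, 64, 508]);
translate([457, 132, 150]) cube([1882, 22, 185]);
translate([457, 1284, 150]) cube([1882, 22, 185]);
translate([393, 196, 150]) cube([22, 1046, 185]);
translate([2381, 196, 150]) cube([22, 1046, 185]);
translate([496, 132, 335]) cube([92, 1174, 19]);
translate([627, 132, 335]) cube([92, 1174, 19]);
translate([758, 132, 335]) cube([92, 1174, 19]);
translate([889, 132, 335]) cube([92, 1174, 19]);
translate([1020, 132, 335]) cube([92, 1174, 19]);
translate([1151, 132, 335]) cube([92, 1174, 19]);
translate([1282, 132, 335]) cube([92, 1174, 19]);
translate([1413, 132, 335]) cube([92, 1174, 19]);
translate([1544, 132, 335]) cube([92, 1174, 19]);
translate([1675, 132, 335]) cube([92, 1174, 19]);
translate([1806, 132, 335]) cube([92, 1174, 19]);
translate([1937, 132, 335]) cube([92, 1174, 19]);
translate([2068, 132, 335]) cube([92, 1174, 19]);
translate([2199, 132, 335]) cube([92, 1174, 19]);


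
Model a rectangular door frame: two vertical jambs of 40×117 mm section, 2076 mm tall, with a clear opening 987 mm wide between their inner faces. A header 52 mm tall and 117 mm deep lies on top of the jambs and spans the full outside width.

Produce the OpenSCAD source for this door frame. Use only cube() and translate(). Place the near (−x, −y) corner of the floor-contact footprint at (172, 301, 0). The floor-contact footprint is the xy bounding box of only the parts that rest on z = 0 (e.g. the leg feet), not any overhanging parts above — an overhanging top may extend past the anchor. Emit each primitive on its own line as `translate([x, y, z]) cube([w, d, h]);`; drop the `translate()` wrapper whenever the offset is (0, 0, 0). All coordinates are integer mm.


translate([172, 301, 0]) cube([40, 117, 2076]);
translate([1199, 301, 0]) cube([40, 117, 2076]);
translate([172, 301, 2076]) cube([1067, 117, 52]);


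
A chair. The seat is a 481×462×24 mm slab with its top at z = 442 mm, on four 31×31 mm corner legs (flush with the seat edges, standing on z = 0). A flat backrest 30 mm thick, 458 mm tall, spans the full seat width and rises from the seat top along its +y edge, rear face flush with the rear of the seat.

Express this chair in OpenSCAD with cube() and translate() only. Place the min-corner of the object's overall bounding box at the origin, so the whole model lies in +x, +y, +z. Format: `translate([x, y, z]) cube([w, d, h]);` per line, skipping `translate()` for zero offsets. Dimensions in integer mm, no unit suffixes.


translate([0, 0, 418]) cube([481, 462, 24]);
cube([31, 31, 418]);
translate([450, 0, 0]) cube([31, 31, 418]);
translate([0, 431, 0]) cube([31, 31, 418]);
translate([450, 431, 0]) cube([31, 31, 418]);
translate([0, 432, 442]) cube([481, 30, 458]);


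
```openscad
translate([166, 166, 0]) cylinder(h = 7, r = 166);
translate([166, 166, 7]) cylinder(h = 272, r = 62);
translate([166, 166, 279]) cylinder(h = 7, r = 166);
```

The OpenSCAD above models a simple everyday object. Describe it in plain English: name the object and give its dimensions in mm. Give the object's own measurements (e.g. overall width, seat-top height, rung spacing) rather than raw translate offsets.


A spool: two coaxial disc flanges of radius 166 mm and thickness 7 mm, joined by a core cylinder of radius 62 mm and height 272 mm. The lower flange rests on z = 0 and the three cylinders share a vertical axis.


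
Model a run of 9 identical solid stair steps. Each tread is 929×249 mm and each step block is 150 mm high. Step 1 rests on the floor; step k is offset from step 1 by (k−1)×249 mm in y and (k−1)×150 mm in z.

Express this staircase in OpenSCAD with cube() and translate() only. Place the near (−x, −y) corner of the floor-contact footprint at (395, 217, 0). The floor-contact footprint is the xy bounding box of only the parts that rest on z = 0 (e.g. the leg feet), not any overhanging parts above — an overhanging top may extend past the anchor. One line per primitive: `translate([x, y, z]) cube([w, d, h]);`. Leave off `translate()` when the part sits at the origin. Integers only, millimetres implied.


translate([395, 217, 0]) cube([929, 249, 150]);
translate([395, 466, 150]) cube([929, 249, 150]);
translate([395, 715, 300]) cube([929, 249, 150]);
translate([395, 964, 450]) cube([929, 249, 150]);
translate([395, 1213, 600]) cube([929, 249, 150]);
translate([395, 1462, 750]) cube([929, 249, 150]);
translate([395, 1711, 900]) cube([929, 249, 150]);
translate([395, 1960, 1050]) cube([929, 249, 150]);
translate([395, 2209, 1200]) cube([929, 249, 150]);


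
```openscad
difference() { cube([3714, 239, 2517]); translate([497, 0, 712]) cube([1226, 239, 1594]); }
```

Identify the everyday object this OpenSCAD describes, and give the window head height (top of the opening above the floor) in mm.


A wall with a window opening. The window head height is 2306 mm.

A wall with a rectangular opening subtracted — a window. Sill at z = 712, opening 1594 mm tall, so the head is at 712 + 1594 = 2306 mm.


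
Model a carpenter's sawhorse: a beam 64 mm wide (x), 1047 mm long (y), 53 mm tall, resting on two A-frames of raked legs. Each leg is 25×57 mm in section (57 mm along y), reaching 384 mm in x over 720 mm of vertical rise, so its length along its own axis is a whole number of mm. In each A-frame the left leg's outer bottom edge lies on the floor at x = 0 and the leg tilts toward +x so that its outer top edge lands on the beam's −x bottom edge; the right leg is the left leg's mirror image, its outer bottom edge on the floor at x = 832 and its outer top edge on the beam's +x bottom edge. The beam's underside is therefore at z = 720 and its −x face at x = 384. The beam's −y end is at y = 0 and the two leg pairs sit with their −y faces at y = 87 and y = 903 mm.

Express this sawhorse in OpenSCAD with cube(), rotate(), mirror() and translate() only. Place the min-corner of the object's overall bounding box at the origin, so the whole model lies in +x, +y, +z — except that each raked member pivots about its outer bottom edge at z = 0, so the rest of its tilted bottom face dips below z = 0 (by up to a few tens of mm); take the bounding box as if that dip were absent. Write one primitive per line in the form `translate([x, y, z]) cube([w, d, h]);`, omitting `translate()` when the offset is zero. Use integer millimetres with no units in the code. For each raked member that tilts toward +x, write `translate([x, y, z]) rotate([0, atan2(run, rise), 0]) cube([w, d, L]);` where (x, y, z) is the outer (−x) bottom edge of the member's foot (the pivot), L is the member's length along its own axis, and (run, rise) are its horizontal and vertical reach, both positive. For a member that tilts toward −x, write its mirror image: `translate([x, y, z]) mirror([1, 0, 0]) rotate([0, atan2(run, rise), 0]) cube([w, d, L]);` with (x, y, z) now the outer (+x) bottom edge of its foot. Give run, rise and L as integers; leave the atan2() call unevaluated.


translate([384, 0, 720]) cube([64, 1047, 53]);
translate([0, 87, 0]) rotate([0, atan2(384, 720), 0]) cube([25, 57, 816]);
translate([832, 87, 0]) mirror([1, 0, 0]) rotate([0, atan2(384, 720), 0]) cube([25, 57, 816]);
translate([0, 903, 0]) rotate([0, atan2(384, 720), 0]) cube([25, 57, 816]);
translate([832, 903, 0]) mirror([1, 0, 0]) rotate([0, atan2(384, 720), 0]) cube([25, 57, 816]);
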